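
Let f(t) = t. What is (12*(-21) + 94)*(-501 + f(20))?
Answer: 75998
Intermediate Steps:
(12*(-21) + 94)*(-501 + f(20)) = (12*(-21) + 94)*(-501 + 20) = (-252 + 94)*(-481) = -158*(-481) = 75998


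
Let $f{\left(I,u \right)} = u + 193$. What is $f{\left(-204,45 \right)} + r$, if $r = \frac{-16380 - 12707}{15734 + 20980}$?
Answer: $\frac{300305}{1266} \approx 237.21$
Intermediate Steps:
$f{\left(I,u \right)} = 193 + u$
$r = - \frac{1003}{1266}$ ($r = - \frac{29087}{36714} = \left(-29087\right) \frac{1}{36714} = - \frac{1003}{1266} \approx -0.79226$)
$f{\left(-204,45 \right)} + r = \left(193 + 45\right) - \frac{1003}{1266} = 238 - \frac{1003}{1266} = \frac{300305}{1266}$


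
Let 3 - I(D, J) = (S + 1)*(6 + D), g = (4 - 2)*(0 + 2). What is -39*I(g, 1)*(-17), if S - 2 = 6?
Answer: -57681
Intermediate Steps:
S = 8 (S = 2 + 6 = 8)
g = 4 (g = 2*2 = 4)
I(D, J) = -51 - 9*D (I(D, J) = 3 - (8 + 1)*(6 + D) = 3 - 9*(6 + D) = 3 - (54 + 9*D) = 3 + (-54 - 9*D) = -51 - 9*D)
-39*I(g, 1)*(-17) = -39*(-51 - 9*4)*(-17) = -39*(-51 - 36)*(-17) = -39*(-87)*(-17) = 3393*(-17) = -57681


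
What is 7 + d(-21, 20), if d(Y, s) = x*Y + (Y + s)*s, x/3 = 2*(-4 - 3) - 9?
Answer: 1436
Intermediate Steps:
x = -69 (x = 3*(2*(-4 - 3) - 9) = 3*(2*(-7) - 9) = 3*(-14 - 9) = 3*(-23) = -69)
d(Y, s) = -69*Y + s*(Y + s) (d(Y, s) = -69*Y + (Y + s)*s = -69*Y + s*(Y + s))
7 + d(-21, 20) = 7 + (20² - 69*(-21) - 21*20) = 7 + (400 + 1449 - 420) = 7 + 1429 = 1436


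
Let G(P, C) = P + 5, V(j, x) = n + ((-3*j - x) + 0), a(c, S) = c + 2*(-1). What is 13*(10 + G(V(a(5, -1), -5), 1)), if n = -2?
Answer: 117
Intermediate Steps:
a(c, S) = -2 + c (a(c, S) = c - 2 = -2 + c)
V(j, x) = -2 - x - 3*j (V(j, x) = -2 + ((-3*j - x) + 0) = -2 + ((-x - 3*j) + 0) = -2 + (-x - 3*j) = -2 - x - 3*j)
G(P, C) = 5 + P
13*(10 + G(V(a(5, -1), -5), 1)) = 13*(10 + (5 + (-2 - 1*(-5) - 3*(-2 + 5)))) = 13*(10 + (5 + (-2 + 5 - 3*3))) = 13*(10 + (5 + (-2 + 5 - 9))) = 13*(10 + (5 - 6)) = 13*(10 - 1) = 13*9 = 117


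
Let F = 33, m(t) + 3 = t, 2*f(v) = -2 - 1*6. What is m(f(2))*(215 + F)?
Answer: -1736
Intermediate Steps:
f(v) = -4 (f(v) = (-2 - 1*6)/2 = (-2 - 6)/2 = (½)*(-8) = -4)
m(t) = -3 + t
m(f(2))*(215 + F) = (-3 - 4)*(215 + 33) = -7*248 = -1736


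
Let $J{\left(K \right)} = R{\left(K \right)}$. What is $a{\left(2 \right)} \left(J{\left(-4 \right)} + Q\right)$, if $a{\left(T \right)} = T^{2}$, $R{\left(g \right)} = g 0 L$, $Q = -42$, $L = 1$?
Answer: $-168$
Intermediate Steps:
$R{\left(g \right)} = 0$ ($R{\left(g \right)} = g 0 \cdot 1 = 0 \cdot 1 = 0$)
$J{\left(K \right)} = 0$
$a{\left(2 \right)} \left(J{\left(-4 \right)} + Q\right) = 2^{2} \left(0 - 42\right) = 4 \left(-42\right) = -168$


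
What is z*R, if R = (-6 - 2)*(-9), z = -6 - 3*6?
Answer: -1728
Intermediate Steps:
z = -24 (z = -6 - 18 = -24)
R = 72 (R = -8*(-9) = 72)
z*R = -24*72 = -1728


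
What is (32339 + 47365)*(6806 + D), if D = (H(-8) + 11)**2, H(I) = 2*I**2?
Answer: 2082426408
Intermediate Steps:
D = 19321 (D = (2*(-8)**2 + 11)**2 = (2*64 + 11)**2 = (128 + 11)**2 = 139**2 = 19321)
(32339 + 47365)*(6806 + D) = (32339 + 47365)*(6806 + 19321) = 79704*26127 = 2082426408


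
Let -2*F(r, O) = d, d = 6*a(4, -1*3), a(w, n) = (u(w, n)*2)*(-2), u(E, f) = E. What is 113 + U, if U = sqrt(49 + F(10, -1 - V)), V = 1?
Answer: 113 + sqrt(97) ≈ 122.85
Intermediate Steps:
a(w, n) = -4*w (a(w, n) = (w*2)*(-2) = (2*w)*(-2) = -4*w)
d = -96 (d = 6*(-4*4) = 6*(-16) = -96)
F(r, O) = 48 (F(r, O) = -1/2*(-96) = 48)
U = sqrt(97) (U = sqrt(49 + 48) = sqrt(97) ≈ 9.8489)
113 + U = 113 + sqrt(97)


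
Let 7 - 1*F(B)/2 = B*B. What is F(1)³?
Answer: 1728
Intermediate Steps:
F(B) = 14 - 2*B² (F(B) = 14 - 2*B*B = 14 - 2*B²)
F(1)³ = (14 - 2*1²)³ = (14 - 2*1)³ = (14 - 2)³ = 12³ = 1728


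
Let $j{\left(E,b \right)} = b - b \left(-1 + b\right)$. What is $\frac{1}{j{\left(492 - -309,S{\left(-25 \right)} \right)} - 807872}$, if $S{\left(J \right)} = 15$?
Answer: $- \frac{1}{808067} \approx -1.2375 \cdot 10^{-6}$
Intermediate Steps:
$j{\left(E,b \right)} = b - b \left(-1 + b\right)$
$\frac{1}{j{\left(492 - -309,S{\left(-25 \right)} \right)} - 807872} = \frac{1}{15 \left(2 - 15\right) - 807872} = \frac{1}{15 \left(-13\right) - 807872} = \frac{1}{-195 - 807872} = \frac{1}{-808067} = - \frac{1}{808067}$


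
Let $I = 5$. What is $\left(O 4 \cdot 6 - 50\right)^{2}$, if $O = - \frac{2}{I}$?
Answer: $\frac{88804}{25} \approx 3552.2$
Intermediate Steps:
$O = - \frac{2}{5} \approx -0.4$
$\left(O 4 \cdot 6 - 50\right)^{2} = \left(\left(- \frac{2}{5}\right) 4 \cdot 6 - 50\right)^{2} = \left(\left(- \frac{8}{5}\right) 6 - 50\right)^{2} = \left(- \frac{48}{5} - 50\right)^{2} = \left(- \frac{298}{5}\right)^{2} = \frac{88804}{25}$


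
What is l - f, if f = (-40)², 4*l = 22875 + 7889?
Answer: 6091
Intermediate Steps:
l = 7691 (l = (22875 + 7889)/4 = (¼)*30764 = 7691)
f = 1600
l - f = 7691 - 1*1600 = 7691 - 1600 = 6091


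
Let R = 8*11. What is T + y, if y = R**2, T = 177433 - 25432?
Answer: 159745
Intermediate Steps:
R = 88
T = 152001
y = 7744 (y = 88**2 = 7744)
T + y = 152001 + 7744 = 159745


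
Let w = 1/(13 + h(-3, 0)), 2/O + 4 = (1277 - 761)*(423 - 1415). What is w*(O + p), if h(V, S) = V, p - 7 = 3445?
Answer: 176699595/511876 ≈ 345.20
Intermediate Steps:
p = 3452 (p = 7 + 3445 = 3452)
O = -1/255938 (O = 2/(-4 + (1277 - 761)*(423 - 1415)) = 2/(-4 + 516*(-992)) = 2/(-4 - 511872) = 2/(-511876) = 2*(-1/511876) = -1/255938 ≈ -3.9072e-6)
w = ⅒ (w = 1/(13 - 3) = 1/10 = ⅒ ≈ 0.10000)
w*(O + p) = (-1/255938 + 3452)/10 = (⅒)*(883497975/255938) = 176699595/511876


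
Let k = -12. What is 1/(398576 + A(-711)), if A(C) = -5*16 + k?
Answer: 1/398484 ≈ 2.5095e-6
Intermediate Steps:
A(C) = -92 (A(C) = -5*16 - 12 = -80 - 12 = -92)
1/(398576 + A(-711)) = 1/(398576 - 92) = 1/398484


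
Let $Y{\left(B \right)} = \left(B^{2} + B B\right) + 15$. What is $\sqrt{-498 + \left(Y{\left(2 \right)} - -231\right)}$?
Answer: $2 i \sqrt{61} \approx 15.62 i$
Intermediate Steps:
$Y{\left(B \right)} = 15 + 2 B^{2}$ ($Y{\left(B \right)} = \left(B^{2} + B^{2}\right) + 15 = 2 B^{2} + 15 = 15 + 2 B^{2}$)
$\sqrt{-498 + \left(Y{\left(2 \right)} - -231\right)} = \sqrt{-498 + \left(\left(15 + 2 \cdot 2^{2}\right) - -231\right)} = \sqrt{-498 + \left(\left(15 + 2 \cdot 4\right) + 231\right)} = \sqrt{-498 + \left(\left(15 + 8\right) + 231\right)} = \sqrt{-498 + \left(23 + 231\right)} = \sqrt{-498 + 254} = \sqrt{-244} = 2 i \sqrt{61}$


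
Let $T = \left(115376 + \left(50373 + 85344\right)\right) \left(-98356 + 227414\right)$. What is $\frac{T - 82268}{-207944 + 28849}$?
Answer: $- \frac{4629354018}{25585} \approx -1.8094 \cdot 10^{5}$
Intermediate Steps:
$T = 32405560394$ ($T = \left(115376 + 135717\right) 129058 = 251093 \cdot 129058 = 32405560394$)
$\frac{T - 82268}{-207944 + 28849} = \frac{32405560394 - 82268}{-207944 + 28849} = \frac{32405478126}{-179095} = 32405478126 \left(- \frac{1}{179095}\right) = - \frac{4629354018}{25585}$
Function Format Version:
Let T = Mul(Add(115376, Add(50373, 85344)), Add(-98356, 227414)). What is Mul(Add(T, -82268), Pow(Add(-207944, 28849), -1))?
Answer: Rational(-4629354018, 25585) ≈ -1.8094e+5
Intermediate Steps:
T = 32405560394 (T = Mul(Add(115376, 135717), 129058) = Mul(251093, 129058) = 32405560394)
Mul(Add(T, -82268), Pow(Add(-207944, 28849), -1)) = Mul(Add(32405560394, -82268), Pow(Add(-207944, 28849), -1)) = Mul(32405478126, Pow(-179095, -1)) = Mul(32405478126, Rational(-1, 179095)) = Rational(-4629354018, 25585)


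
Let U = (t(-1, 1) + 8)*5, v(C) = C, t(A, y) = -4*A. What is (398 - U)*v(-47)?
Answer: -15886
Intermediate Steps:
U = 60 (U = (-4*(-1) + 8)*5 = (4 + 8)*5 = 12*5 = 60)
(398 - U)*v(-47) = (398 - 1*60)*(-47) = (398 - 60)*(-47) = 338*(-47) = -15886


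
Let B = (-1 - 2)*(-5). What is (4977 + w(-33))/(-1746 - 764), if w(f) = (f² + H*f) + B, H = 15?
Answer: -2793/1255 ≈ -2.2255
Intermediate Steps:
B = 15 (B = -3*(-5) = 15)
w(f) = 15 + f² + 15*f (w(f) = (f² + 15*f) + 15 = 15 + f² + 15*f)
(4977 + w(-33))/(-1746 - 764) = (4977 + (15 + (-33)² + 15*(-33)))/(-1746 - 764) = (4977 + (15 + 1089 - 495))/(-2510) = (4977 + 609)*(-1/2510) = 5586*(-1/2510) = -2793/1255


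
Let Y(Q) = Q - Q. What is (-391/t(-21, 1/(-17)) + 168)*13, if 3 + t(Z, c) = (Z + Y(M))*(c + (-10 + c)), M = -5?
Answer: 7690813/3561 ≈ 2159.7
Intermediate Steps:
Y(Q) = 0
t(Z, c) = -3 + Z*(-10 + 2*c) (t(Z, c) = -3 + (Z + 0)*(c + (-10 + c)) = -3 + Z*(-10 + 2*c))
(-391/t(-21, 1/(-17)) + 168)*13 = (-391/(-3 - 10*(-21) + 2*(-21)/(-17)) + 168)*13 = (-391/(-3 + 210 + 2*(-21)*(-1/17)) + 168)*13 = (-391/(-3 + 210 + 42/17) + 168)*13 = (-391/3561/17 + 168)*13 = (-391*17/3561 + 168)*13 = (-6647/3561 + 168)*13 = (591601/3561)*13 = 7690813/3561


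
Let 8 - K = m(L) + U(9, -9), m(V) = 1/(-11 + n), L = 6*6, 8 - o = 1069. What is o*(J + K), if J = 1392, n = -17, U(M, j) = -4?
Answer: -41711093/28 ≈ -1.4897e+6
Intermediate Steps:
o = -1061 (o = 8 - 1*1069 = 8 - 1069 = -1061)
L = 36
m(V) = -1/28 (m(V) = 1/(-11 - 17) = 1/(-28) = -1/28)
K = 337/28 (K = 8 - (-1/28 - 4) = 8 - 1*(-113/28) = 8 + 113/28 = 337/28 ≈ 12.036)
o*(J + K) = -1061*(1392 + 337/28) = -1061*39313/28 = -41711093/28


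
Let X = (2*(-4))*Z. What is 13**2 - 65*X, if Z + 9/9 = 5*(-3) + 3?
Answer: -6591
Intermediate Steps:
Z = -13 (Z = -1 + (5*(-3) + 3) = -1 + (-15 + 3) = -1 - 12 = -13)
X = 104 (X = (2*(-4))*(-13) = -8*(-13) = 104)
13**2 - 65*X = 13**2 - 65*104 = 169 - 6760 = -6591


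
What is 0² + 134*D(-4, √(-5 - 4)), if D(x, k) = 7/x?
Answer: -469/2 ≈ -234.50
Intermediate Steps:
0² + 134*D(-4, √(-5 - 4)) = 0² + 134*(7/(-4)) = 0 + 134*(7*(-¼)) = 0 + 134*(-7/4) = 0 - 469/2 = -469/2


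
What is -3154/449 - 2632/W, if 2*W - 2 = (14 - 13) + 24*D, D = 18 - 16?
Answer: -2524390/22899 ≈ -110.24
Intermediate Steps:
D = 2
W = 51/2 (W = 1 + ((14 - 13) + 24*2)/2 = 1 + (1 + 48)/2 = 1 + (½)*49 = 1 + 49/2 = 51/2 ≈ 25.500)
-3154/449 - 2632/W = -3154/449 - 2632/51/2 = -3154*1/449 - 2632*2/51 = -3154/449 - 5264/51 = -2524390/22899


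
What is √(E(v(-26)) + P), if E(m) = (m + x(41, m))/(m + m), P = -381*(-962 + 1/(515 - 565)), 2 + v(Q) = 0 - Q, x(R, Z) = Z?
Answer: √36653062/10 ≈ 605.42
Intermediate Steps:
v(Q) = -2 - Q (v(Q) = -2 + (0 - Q) = -2 - Q)
P = 18326481/50 (P = -381*(-962 + 1/(-50)) = -381*(-962 - 1/50) = -381*(-48101/50) = 18326481/50 ≈ 3.6653e+5)
E(m) = 1 (E(m) = (m + m)/(m + m) = (2*m)/((2*m)) = (2*m)*(1/(2*m)) = 1)
√(E(v(-26)) + P) = √(1 + 18326481/50) = √(18326531/50) = √36653062/10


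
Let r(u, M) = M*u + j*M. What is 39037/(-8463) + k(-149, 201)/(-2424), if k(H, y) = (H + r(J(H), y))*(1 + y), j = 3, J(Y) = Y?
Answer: 83049247/33852 ≈ 2453.3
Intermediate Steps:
r(u, M) = 3*M + M*u (r(u, M) = M*u + 3*M = 3*M + M*u)
k(H, y) = (1 + y)*(H + y*(3 + H)) (k(H, y) = (H + y*(3 + H))*(1 + y) = (1 + y)*(H + y*(3 + H)))
39037/(-8463) + k(-149, 201)/(-2424) = 39037/(-8463) + (-149 - 149*201 + 201*(3 - 149) + 201²*(3 - 149))/(-2424) = 39037*(-1/8463) + (-149 - 29949 + 201*(-146) + 40401*(-146))*(-1/2424) = -39037/8463 + (-149 - 29949 - 29346 - 5898546)*(-1/2424) = -39037/8463 - 5957990*(-1/2424) = -39037/8463 + 29495/12 = 83049247/33852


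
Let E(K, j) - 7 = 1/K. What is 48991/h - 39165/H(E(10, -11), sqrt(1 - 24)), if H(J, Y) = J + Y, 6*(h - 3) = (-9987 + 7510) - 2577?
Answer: 3*(-489910*sqrt(23) + 332203261*I)/(2518*(-71*I + 10*sqrt(23))) ≈ -3846.3 + 2558.6*I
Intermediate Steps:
h = -2518/3 (h = 3 + ((-9987 + 7510) - 2577)/6 = 3 + (-2477 - 2577)/6 = 3 + (1/6)*(-5054) = 3 - 2527/3 = -2518/3 ≈ -839.33)
E(K, j) = 7 + 1/K
48991/h - 39165/H(E(10, -11), sqrt(1 - 24)) = 48991/(-2518/3) - 39165/((7 + 1/10) + sqrt(1 - 24)) = 48991*(-3/2518) - 39165/((7 + 1/10) + sqrt(-23)) = -146973/2518 - 39165/(71/10 + I*sqrt(23))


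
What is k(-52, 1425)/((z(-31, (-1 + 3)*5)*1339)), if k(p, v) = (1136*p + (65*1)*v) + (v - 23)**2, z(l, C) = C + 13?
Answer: 1999157/30797 ≈ 64.914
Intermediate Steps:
z(l, C) = 13 + C
k(p, v) = (-23 + v)**2 + 65*v + 1136*p (k(p, v) = (1136*p + 65*v) + (-23 + v)**2 = (65*v + 1136*p) + (-23 + v)**2 = (-23 + v)**2 + 65*v + 1136*p)
k(-52, 1425)/((z(-31, (-1 + 3)*5)*1339)) = ((-23 + 1425)**2 + 65*1425 + 1136*(-52))/(((13 + (-1 + 3)*5)*1339)) = (1402**2 + 92625 - 59072)/(((13 + 2*5)*1339)) = (1965604 + 92625 - 59072)/(((13 + 10)*1339)) = 1999157/((23*1339)) = 1999157/30797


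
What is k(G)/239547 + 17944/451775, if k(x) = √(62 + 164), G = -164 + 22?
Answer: 17944/451775 + √226/239547 ≈ 0.039782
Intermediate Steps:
G = -142
k(x) = √226
k(G)/239547 + 17944/451775 = √226/239547 + 17944/451775 = 17944/451775 + √226/239547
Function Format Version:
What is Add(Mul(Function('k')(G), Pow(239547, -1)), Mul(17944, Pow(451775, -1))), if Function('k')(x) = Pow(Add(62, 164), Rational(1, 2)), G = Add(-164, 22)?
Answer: Add(Rational(17944, 451775), Mul(Rational(1, 239547), Pow(226, Rational(1, 2)))) ≈ 0.039782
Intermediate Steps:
G = -142
Function('k')(x) = Pow(226, Rational(1, 2))
Add(Mul(Function('k')(G), Pow(239547, -1)), Mul(17944, Pow(451775, -1))) = Add(Mul(Pow(226, Rational(1, 2)), Pow(239547, -1)), Mul(17944, Pow(451775, -1))) = Add(Mul(Pow(226, Rational(1, 2)), Rational(1, 239547)), Mul(17944, Rational(1, 451775))) = Add(Mul(Rational(1, 239547), Pow(226, Rational(1, 2))), Rational(17944, 451775)) = Add(Rational(17944, 451775), Mul(Rational(1, 239547), Pow(226, Rational(1, 2))))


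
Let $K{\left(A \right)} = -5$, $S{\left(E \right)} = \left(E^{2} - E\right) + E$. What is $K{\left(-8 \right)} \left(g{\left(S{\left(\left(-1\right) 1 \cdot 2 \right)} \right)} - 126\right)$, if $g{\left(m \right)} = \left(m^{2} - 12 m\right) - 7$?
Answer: $825$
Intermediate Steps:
$S{\left(E \right)} = E^{2}$
$g{\left(m \right)} = -7 + m^{2} - 12 m$
$K{\left(-8 \right)} \left(g{\left(S{\left(\left(-1\right) 1 \cdot 2 \right)} \right)} - 126\right) = - 5 \left(\left(-7 + \left(\left(\left(-1\right) 1 \cdot 2\right)^{2}\right)^{2} - 12 \left(\left(-1\right) 1 \cdot 2\right)^{2}\right) - 126\right) = - 5 \left(\left(-7 + \left(\left(\left(-1\right) 2\right)^{2}\right)^{2} - 12 \left(\left(-1\right) 2\right)^{2}\right) - 126\right) = - 5 \left(\left(-7 + \left(\left(-2\right)^{2}\right)^{2} - 12 \left(-2\right)^{2}\right) - 126\right) = - 5 \left(\left(-7 + 4^{2} - 48\right) - 126\right) = - 5 \left(\left(-7 + 16 - 48\right) - 126\right) = - 5 \left(-39 - 126\right) = \left(-5\right) \left(-165\right) = 825$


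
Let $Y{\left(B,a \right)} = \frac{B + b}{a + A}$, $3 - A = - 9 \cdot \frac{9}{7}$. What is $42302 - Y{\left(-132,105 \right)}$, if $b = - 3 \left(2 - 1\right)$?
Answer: $\frac{1311397}{31} \approx 42303.0$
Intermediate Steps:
$b = -3$ ($b = \left(-3\right) 1 = -3$)
$A = \frac{102}{7}$ ($A = 3 - - 9 \cdot \frac{9}{7} = 3 - - 9 \cdot 9 \cdot \frac{1}{7} = 3 - \left(-9\right) \frac{9}{7} = 3 - - \frac{81}{7} = 3 + \frac{81}{7} = \frac{102}{7} \approx 14.571$)
$Y{\left(B,a \right)} = \frac{-3 + B}{\frac{102}{7} + a}$ ($Y{\left(B,a \right)} = \frac{B - 3}{a + \frac{102}{7}} = \frac{-3 + B}{\frac{102}{7} + a}$)
$42302 - Y{\left(-132,105 \right)} = 42302 - \frac{7 \left(-3 - 132\right)}{102 + 7 \cdot 105} = 42302 - 7 \frac{1}{102 + 735} \left(-135\right) = 42302 - 7 \cdot \frac{1}{837} \left(-135\right) = 42302 - - \frac{35}{31} = 42302 + \frac{35}{31} = \frac{1311397}{31}$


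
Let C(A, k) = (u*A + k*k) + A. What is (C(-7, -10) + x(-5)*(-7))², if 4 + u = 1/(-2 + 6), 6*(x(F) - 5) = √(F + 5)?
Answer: 113569/16 ≈ 7098.1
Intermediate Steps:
x(F) = 5 + √(5 + F)/6 (x(F) = 5 + √(F + 5)/6 = 5 + √(5 + F)/6)
u = -15/4 (u = -4 + 1/(-2 + 6) = -4 + 1/4 = -4 + ¼ = -15/4 ≈ -3.7500)
C(A, k) = k² - 11*A/4 (C(A, k) = (-15*A/4 + k*k) + A = (-15*A/4 + k²) + A = (k² - 15*A/4) + A = k² - 11*A/4)
(C(-7, -10) + x(-5)*(-7))² = (((-10)² - 11/4*(-7)) + (5 + √(5 - 5)/6)*(-7))² = ((100 + 77/4) + (5 + √0/6)*(-7))² = (477/4 + (5 + (⅙)*0)*(-7))² = (477/4 + (5 + 0)*(-7))² = (477/4 + 5*(-7))² = (477/4 - 35)² = (337/4)² = 113569/16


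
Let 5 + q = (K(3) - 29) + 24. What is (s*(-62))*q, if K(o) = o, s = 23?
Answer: 9982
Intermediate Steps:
q = -7 (q = -5 + ((3 - 29) + 24) = -5 + (-26 + 24) = -5 - 2 = -7)
(s*(-62))*q = (23*(-62))*(-7) = -1426*(-7) = 9982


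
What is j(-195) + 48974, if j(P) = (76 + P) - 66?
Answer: 48789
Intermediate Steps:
j(P) = 10 + P
j(-195) + 48974 = (10 - 195) + 48974 = -185 + 48974 = 48789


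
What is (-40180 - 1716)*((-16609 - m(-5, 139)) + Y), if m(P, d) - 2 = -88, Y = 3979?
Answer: 525543424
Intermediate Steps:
m(P, d) = -86 (m(P, d) = 2 - 88 = -86)
(-40180 - 1716)*((-16609 - m(-5, 139)) + Y) = (-40180 - 1716)*((-16609 - 1*(-86)) + 3979) = -41896*((-16609 + 86) + 3979) = -41896*(-16523 + 3979) = -41896*(-12544) = 525543424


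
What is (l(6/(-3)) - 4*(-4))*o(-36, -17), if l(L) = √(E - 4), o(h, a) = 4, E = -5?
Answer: 64 + 12*I ≈ 64.0 + 12.0*I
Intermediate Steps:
l(L) = 3*I (l(L) = √(-5 - 4) = √(-9) = 3*I)
(l(6/(-3)) - 4*(-4))*o(-36, -17) = (3*I - 4*(-4))*4 = (3*I + 16)*4 = (16 + 3*I)*4 = 64 + 12*I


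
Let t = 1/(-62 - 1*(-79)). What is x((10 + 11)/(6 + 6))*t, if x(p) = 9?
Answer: 9/17 ≈ 0.52941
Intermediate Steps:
t = 1/17 (t = 1/(-62 + 79) = 1/17 ≈ 0.058824)
x((10 + 11)/(6 + 6))*t = 9*(1/17) = 9/17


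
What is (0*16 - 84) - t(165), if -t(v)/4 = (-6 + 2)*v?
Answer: -2724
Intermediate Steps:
t(v) = 16*v (t(v) = -4*(-6 + 2)*v = -(-16)*v = 16*v)
(0*16 - 84) - t(165) = (0*16 - 84) - 16*165 = (0 - 84) - 1*2640 = -84 - 2640 = -2724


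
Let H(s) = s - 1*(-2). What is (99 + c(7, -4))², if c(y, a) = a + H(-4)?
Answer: 8649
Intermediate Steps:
H(s) = 2 + s (H(s) = s + 2 = 2 + s)
c(y, a) = -2 + a (c(y, a) = a + (2 - 4) = a - 2 = -2 + a)
(99 + c(7, -4))² = (99 + (-2 - 4))² = (99 - 6)² = 93² = 8649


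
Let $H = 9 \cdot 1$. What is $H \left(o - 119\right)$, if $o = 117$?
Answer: $-18$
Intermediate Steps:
$H = 9$
$H \left(o - 119\right) = 9 \left(117 - 119\right) = 9 \left(-2\right) = -18$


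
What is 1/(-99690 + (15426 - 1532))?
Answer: -1/85796 ≈ -1.1656e-5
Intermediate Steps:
1/(-99690 + (15426 - 1532)) = 1/(-99690 + 13894) = 1/(-85796) = -1/85796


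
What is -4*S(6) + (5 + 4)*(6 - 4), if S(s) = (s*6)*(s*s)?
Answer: -5166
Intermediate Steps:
S(s) = 6*s³ (S(s) = (6*s)*s² = 6*s³)
-4*S(6) + (5 + 4)*(6 - 4) = -24*6³ + (5 + 4)*(6 - 4) = -24*216 + 9*2 = -4*1296 + 18 = -5184 + 18 = -5166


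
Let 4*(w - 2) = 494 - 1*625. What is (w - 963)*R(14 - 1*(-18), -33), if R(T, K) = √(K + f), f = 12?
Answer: -3975*I*√21/4 ≈ -4553.9*I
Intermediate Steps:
w = -123/4 (w = 2 + (494 - 1*625)/4 = 2 + (494 - 625)/4 = 2 + (¼)*(-131) = 2 - 131/4 = -123/4 ≈ -30.750)
R(T, K) = √(12 + K) (R(T, K) = √(K + 12) = √(12 + K))
(w - 963)*R(14 - 1*(-18), -33) = (-123/4 - 963)*√(12 - 33) = -3975*I*√21/4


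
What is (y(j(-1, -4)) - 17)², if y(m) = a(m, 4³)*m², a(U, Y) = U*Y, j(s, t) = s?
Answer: 6561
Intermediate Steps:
y(m) = 64*m³ (y(m) = (m*4³)*m² = (m*64)*m² = (64*m)*m² = 64*m³)
(y(j(-1, -4)) - 17)² = (64*(-1)³ - 17)² = (64*(-1) - 17)² = (-64 - 17)² = (-81)² = 6561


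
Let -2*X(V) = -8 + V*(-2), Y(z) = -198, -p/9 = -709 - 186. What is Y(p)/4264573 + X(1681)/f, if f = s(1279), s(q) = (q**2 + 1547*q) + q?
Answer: 6469890371/15419557327009 ≈ 0.00041959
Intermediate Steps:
p = 8055 (p = -9*(-709 - 186) = -9*(-895) = 8055)
s(q) = q**2 + 1548*q
f = 3615733 (f = 1279*(1548 + 1279) = 1279*2827 = 3615733)
X(V) = 4 + V (X(V) = -(-8 + V*(-2))/2 = -(-8 - 2*V)/2 = 4 + V)
Y(p)/4264573 + X(1681)/f = -198/4264573 + (4 + 1681)/3615733 = -198*1/4264573 + 1685*(1/3615733) = -198/4264573 + 1685/3615733 = 6469890371/15419557327009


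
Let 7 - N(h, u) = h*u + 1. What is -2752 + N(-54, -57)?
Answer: -5824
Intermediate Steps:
N(h, u) = 6 - h*u (N(h, u) = 7 - (h*u + 1) = 7 - (1 + h*u) = 7 + (-1 - h*u) = 6 - h*u)
-2752 + N(-54, -57) = -2752 + (6 - 1*(-54)*(-57)) = -2752 + (6 - 3078) = -2752 - 3072 = -5824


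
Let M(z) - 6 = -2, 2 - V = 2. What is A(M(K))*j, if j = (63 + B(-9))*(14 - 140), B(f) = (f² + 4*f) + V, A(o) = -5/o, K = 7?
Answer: 17010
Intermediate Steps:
V = 0 (V = 2 - 1*2 = 2 - 2 = 0)
M(z) = 4 (M(z) = 6 - 2 = 4)
B(f) = f² + 4*f (B(f) = (f² + 4*f) + 0 = f² + 4*f)
j = -13608 (j = (63 - 9*(4 - 9))*(14 - 140) = (63 - 9*(-5))*(-126) = (63 + 45)*(-126) = 108*(-126) = -13608)
A(M(K))*j = -5/4*(-13608) = 17010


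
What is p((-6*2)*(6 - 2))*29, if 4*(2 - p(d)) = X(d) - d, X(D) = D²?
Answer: -16994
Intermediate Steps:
p(d) = 2 - d²/4 + d/4 (p(d) = 2 - (d² - d)/4 = 2 + (-d²/4 + d/4) = 2 - d²/4 + d/4)
p((-6*2)*(6 - 2))*29 = (2 - 144*(6 - 2)²/4 + ((-6*2)*(6 - 2))/4)*29 = (2 - (-12*4)²/4 + (-12*4)/4)*29 = (2 - ¼*(-48)² + (¼)*(-48))*29 = (2 - ¼*2304 - 12)*29 = (2 - 576 - 12)*29 = -586*29 = -16994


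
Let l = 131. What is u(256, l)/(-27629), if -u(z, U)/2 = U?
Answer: 262/27629 ≈ 0.0094828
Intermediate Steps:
u(z, U) = -2*U
u(256, l)/(-27629) = -2*131/(-27629) = -262*(-1/27629) = 262/27629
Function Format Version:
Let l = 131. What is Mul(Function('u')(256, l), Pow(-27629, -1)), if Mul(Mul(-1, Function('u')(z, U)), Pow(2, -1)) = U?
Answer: Rational(262, 27629) ≈ 0.0094828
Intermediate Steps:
Function('u')(z, U) = Mul(-2, U)
Mul(Function('u')(256, l), Pow(-27629, -1)) = Mul(Mul(-2, 131), Pow(-27629, -1)) = Mul(-262, Rational(-1, 27629)) = Rational(262, 27629)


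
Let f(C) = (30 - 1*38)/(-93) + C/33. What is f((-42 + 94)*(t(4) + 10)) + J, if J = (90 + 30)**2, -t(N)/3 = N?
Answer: 14728064/1023 ≈ 14397.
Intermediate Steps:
t(N) = -3*N
f(C) = 8/93 + C/33 (f(C) = (30 - 38)*(-1/93) + C*(1/33) = -8*(-1/93) + C/33 = 8/93 + C/33)
J = 14400 (J = 120**2 = 14400)
f((-42 + 94)*(t(4) + 10)) + J = (8/93 + ((-42 + 94)*(-3*4 + 10))/33) + 14400 = (8/93 + (52*(-12 + 10))/33) + 14400 = (8/93 + (52*(-2))/33) + 14400 = (8/93 + (1/33)*(-104)) + 14400 = (8/93 - 104/33) + 14400 = -3136/1023 + 14400 = 14728064/1023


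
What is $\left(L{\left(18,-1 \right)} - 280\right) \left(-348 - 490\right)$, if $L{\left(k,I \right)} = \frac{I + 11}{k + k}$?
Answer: $\frac{2109665}{9} \approx 2.3441 \cdot 10^{5}$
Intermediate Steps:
$L{\left(k,I \right)} = \frac{11 + I}{2 k}$
$\left(L{\left(18,-1 \right)} - 280\right) \left(-348 - 490\right) = \left(\frac{11 - 1}{2 \cdot 18} - 280\right) \left(-348 - 490\right) = \left(\frac{1}{2} \cdot \frac{1}{18} \cdot 10 - 280\right) \left(-838\right) = \left(\frac{5}{18} - 280\right) \left(-838\right) = \left(- \frac{5035}{18}\right) \left(-838\right) = \frac{2109665}{9}$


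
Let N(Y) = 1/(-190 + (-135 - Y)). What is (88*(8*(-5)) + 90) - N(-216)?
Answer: -373869/109 ≈ -3430.0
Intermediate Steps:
N(Y) = 1/(-325 - Y)
(88*(8*(-5)) + 90) - N(-216) = (88*(8*(-5)) + 90) - (-1)/(325 - 216) = (88*(-40) + 90) - (-1)/109 = (-3520 + 90) - (-1)/109 = -3430 - 1*(-1/109) = -3430 + 1/109 = -373869/109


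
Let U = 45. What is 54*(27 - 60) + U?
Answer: -1737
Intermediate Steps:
54*(27 - 60) + U = 54*(27 - 60) + 45 = 54*(-33) + 45 = -1782 + 45 = -1737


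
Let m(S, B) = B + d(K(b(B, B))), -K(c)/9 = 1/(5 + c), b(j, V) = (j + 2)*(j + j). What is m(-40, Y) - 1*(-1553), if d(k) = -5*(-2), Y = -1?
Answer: 1562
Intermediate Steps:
b(j, V) = 2*j*(2 + j) (b(j, V) = (2 + j)*(2*j) = 2*j*(2 + j))
K(c) = -9/(5 + c)
d(k) = 10
m(S, B) = 10 + B (m(S, B) = B + 10 = 10 + B)
m(-40, Y) - 1*(-1553) = (10 - 1) - 1*(-1553) = 9 + 1553 = 1562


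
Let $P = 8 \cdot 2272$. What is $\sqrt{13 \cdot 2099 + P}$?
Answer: $\sqrt{45463} \approx 213.22$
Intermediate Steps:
$P = 18176$
$\sqrt{13 \cdot 2099 + P} = \sqrt{13 \cdot 2099 + 18176} = \sqrt{27287 + 18176} = \sqrt{45463}$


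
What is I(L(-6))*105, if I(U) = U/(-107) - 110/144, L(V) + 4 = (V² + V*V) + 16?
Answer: -417655/2568 ≈ -162.64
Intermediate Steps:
L(V) = 12 + 2*V² (L(V) = -4 + ((V² + V*V) + 16) = -4 + ((V² + V²) + 16) = -4 + (2*V² + 16) = -4 + (16 + 2*V²) = 12 + 2*V²)
I(U) = -55/72 - U/107 (I(U) = U*(-1/107) - 110*1/144 = -U/107 - 55/72 = -55/72 - U/107)
I(L(-6))*105 = (-55/72 - (12 + 2*(-6)²)/107)*105 = (-55/72 - (12 + 2*36)/107)*105 = (-55/72 - (12 + 72)/107)*105 = (-55/72 - 1/107*84)*105 = (-55/72 - 84/107)*105 = -11933/7704*105 = -417655/2568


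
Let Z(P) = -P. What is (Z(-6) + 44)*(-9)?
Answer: -450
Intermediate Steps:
(Z(-6) + 44)*(-9) = (-1*(-6) + 44)*(-9) = (6 + 44)*(-9) = 50*(-9) = -450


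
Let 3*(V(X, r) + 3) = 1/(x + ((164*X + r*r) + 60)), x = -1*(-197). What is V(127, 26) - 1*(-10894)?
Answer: 710997154/65283 ≈ 10891.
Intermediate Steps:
x = 197
V(X, r) = -3 + 1/(3*(257 + r² + 164*X)) (V(X, r) = -3 + 1/(3*(197 + ((164*X + r*r) + 60))) = -3 + 1/(3*(197 + ((164*X + r²) + 60))) = -3 + 1/(3*(197 + ((r² + 164*X) + 60))) = -3 + 1/(3*(197 + (60 + r² + 164*X))) = -3 + 1/(3*(257 + r² + 164*X)))
V(127, 26) - 1*(-10894) = (-2312 - 1476*127 - 9*26²)/(3*(257 + 26² + 164*127)) - 1*(-10894) = (-2312 - 187452 - 9*676)/(3*(257 + 676 + 20828)) + 10894 = (⅓)*(-2312 - 187452 - 6084)/21761 + 10894 = (⅓)*(1/21761)*(-195848) + 10894 = -195848/65283 + 10894 = 710997154/65283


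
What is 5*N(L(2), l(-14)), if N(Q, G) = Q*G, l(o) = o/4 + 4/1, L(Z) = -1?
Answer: -5/2 ≈ -2.5000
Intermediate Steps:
l(o) = 4 + o/4 (l(o) = o*(¼) + 4*1 = o/4 + 4 = 4 + o/4)
N(Q, G) = G*Q
5*N(L(2), l(-14)) = 5*((4 + (¼)*(-14))*(-1)) = 5*((4 - 7/2)*(-1)) = 5*((½)*(-1)) = 5*(-½) = -5/2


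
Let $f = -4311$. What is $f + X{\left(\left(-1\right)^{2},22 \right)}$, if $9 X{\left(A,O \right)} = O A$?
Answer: $- \frac{38777}{9} \approx -4308.6$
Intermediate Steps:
$X{\left(A,O \right)} = \frac{A O}{9}$ ($X{\left(A,O \right)} = \frac{O A}{9} = \frac{A O}{9}$)
$f + X{\left(\left(-1\right)^{2},22 \right)} = -4311 + \frac{1}{9} \left(-1\right)^{2} \cdot 22 = -4311 + \frac{1}{9} \cdot 1 \cdot 22 = -4311 + \frac{22}{9} = - \frac{38777}{9}$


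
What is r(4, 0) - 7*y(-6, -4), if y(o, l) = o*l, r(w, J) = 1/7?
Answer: -1175/7 ≈ -167.86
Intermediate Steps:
r(w, J) = 1/7
y(o, l) = l*o
r(4, 0) - 7*y(-6, -4) = 1/7 - (-28)*(-6) = 1/7 - 7*24 = 1/7 - 168 = -1175/7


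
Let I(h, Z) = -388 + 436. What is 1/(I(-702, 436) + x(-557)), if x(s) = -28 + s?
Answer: -1/537 ≈ -0.0018622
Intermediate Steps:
I(h, Z) = 48
1/(I(-702, 436) + x(-557)) = 1/(48 + (-28 - 557)) = 1/(48 - 585) = 1/(-537) = -1/537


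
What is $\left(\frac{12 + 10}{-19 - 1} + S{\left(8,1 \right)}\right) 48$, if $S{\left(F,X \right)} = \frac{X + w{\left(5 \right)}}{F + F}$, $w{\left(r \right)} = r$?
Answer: $- \frac{174}{5} \approx -34.8$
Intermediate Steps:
$S{\left(F,X \right)} = \frac{5 + X}{2 F}$ ($S{\left(F,X \right)} = \frac{X + 5}{F + F} = \frac{5 + X}{2 F}$)
$\left(\frac{12 + 10}{-19 - 1} + S{\left(8,1 \right)}\right) 48 = \left(\frac{12 + 10}{-19 - 1} + \frac{5 + 1}{2 \cdot 8}\right) 48 = \left(\frac{22}{-20} + \frac{1}{2} \cdot \frac{1}{8} \cdot 6\right) 48 = \left(22 \left(- \frac{1}{20}\right) + \frac{3}{8}\right) 48 = \left(- \frac{11}{10} + \frac{3}{8}\right) 48 = \left(- \frac{29}{40}\right) 48 = - \frac{174}{5}$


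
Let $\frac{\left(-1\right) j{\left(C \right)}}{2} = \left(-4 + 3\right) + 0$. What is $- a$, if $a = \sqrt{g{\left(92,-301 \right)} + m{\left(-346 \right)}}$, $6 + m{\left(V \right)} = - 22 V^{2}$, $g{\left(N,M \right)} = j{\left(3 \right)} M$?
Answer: $- 2 i \sqrt{658590} \approx - 1623.1 i$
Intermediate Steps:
$j{\left(C \right)} = 2$ ($j{\left(C \right)} = - 2 \left(\left(-4 + 3\right) + 0\right) = - 2 \left(-1 + 0\right) = \left(-2\right) \left(-1\right) = 2$)
$g{\left(N,M \right)} = 2 M$
$m{\left(V \right)} = -6 - 22 V^{2}$
$a = 2 i \sqrt{658590}$ ($a = \sqrt{2 \left(-301\right) - \left(6 + 22 \left(-346\right)^{2}\right)} = \sqrt{-602 - 2633758} = \sqrt{-2634360} = 2 i \sqrt{658590} \approx 1623.1 i$)
$- a = - 2 i \sqrt{658590}$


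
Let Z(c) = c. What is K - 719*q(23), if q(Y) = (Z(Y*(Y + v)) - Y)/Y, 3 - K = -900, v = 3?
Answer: -17072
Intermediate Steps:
K = 903 (K = 3 - 1*(-900) = 3 + 900 = 903)
q(Y) = (-Y + Y*(3 + Y))/Y (q(Y) = (Y*(Y + 3) - Y)/Y = (Y*(3 + Y) - Y)/Y = (-Y + Y*(3 + Y))/Y)
K - 719*q(23) = 903 - 719*(2 + 23) = 903 - 719*25 = 903 - 17975 = -17072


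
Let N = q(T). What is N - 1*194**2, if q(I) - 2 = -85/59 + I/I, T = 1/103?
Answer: -2220432/59 ≈ -37634.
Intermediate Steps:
T = 1/103 ≈ 0.0097087
q(I) = 92/59 (q(I) = 2 + (-85/59 + I/I) = 2 + (-85*1/59 + 1) = 2 + (-85/59 + 1) = 2 - 26/59 = 92/59)
N = 92/59 ≈ 1.5593
N - 1*194**2 = 92/59 - 1*194**2 = 92/59 - 1*37636 = 92/59 - 37636 = -2220432/59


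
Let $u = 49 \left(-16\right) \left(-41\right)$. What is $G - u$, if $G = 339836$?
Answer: $307692$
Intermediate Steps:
$u = 32144$ ($u = \left(-784\right) \left(-41\right) = 32144$)
$G - u = 339836 - 32144 = 307692$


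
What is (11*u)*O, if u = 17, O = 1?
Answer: 187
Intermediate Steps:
(11*u)*O = (11*17)*1 = 187*1 = 187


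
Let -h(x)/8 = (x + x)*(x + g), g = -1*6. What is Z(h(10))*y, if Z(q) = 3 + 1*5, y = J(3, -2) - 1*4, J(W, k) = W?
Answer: -8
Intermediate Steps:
g = -6
h(x) = -16*x*(-6 + x) (h(x) = -8*(x + x)*(x - 6) = -8*2*x*(-6 + x) = -16*x*(-6 + x))
y = -1 (y = 3 - 1*4 = 3 - 4 = -1)
Z(q) = 8 (Z(q) = 3 + 5 = 8)
Z(h(10))*y = 8*(-1) = -8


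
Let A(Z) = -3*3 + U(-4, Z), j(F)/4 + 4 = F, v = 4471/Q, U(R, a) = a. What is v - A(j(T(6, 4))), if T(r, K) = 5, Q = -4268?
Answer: 16869/4268 ≈ 3.9524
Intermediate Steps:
v = -4471/4268 (v = 4471/(-4268) = 4471*(-1/4268) = -4471/4268 ≈ -1.0476)
j(F) = -16 + 4*F
A(Z) = -9 + Z (A(Z) = -3*3 + Z = -9 + Z)
v - A(j(T(6, 4))) = -4471/4268 - (-9 + (-16 + 4*5)) = -4471/4268 - (-9 + (-16 + 20)) = -4471/4268 - (-9 + 4) = -4471/4268 - 1*(-5) = -4471/4268 + 5 = 16869/4268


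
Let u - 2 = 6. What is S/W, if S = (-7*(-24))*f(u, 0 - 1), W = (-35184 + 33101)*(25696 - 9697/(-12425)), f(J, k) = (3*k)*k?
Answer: -695800/73896160139 ≈ -9.4159e-6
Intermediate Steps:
u = 8 (u = 2 + 6 = 8)
f(J, k) = 3*k²
W = -665065441251/12425 (W = -2083*(25696 - 9697*(-1/12425)) = -2083*(25696 + 9697/12425) = -2083*319282497/12425 = -665065441251/12425 ≈ -5.3526e+7)
S = 504 (S = (-7*(-24))*(3*(0 - 1)²) = 168*(3*(-1)²) = 168*(3*1) = 168*3 = 504)
S/W = 504/(-665065441251/12425) = 504*(-12425/665065441251) = -695800/73896160139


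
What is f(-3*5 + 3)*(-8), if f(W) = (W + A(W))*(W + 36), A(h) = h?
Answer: 4608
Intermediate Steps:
f(W) = 2*W*(36 + W) (f(W) = (W + W)*(W + 36) = (2*W)*(36 + W) = 2*W*(36 + W))
f(-3*5 + 3)*(-8) = (2*(-3*5 + 3)*(36 + (-3*5 + 3)))*(-8) = (2*(-15 + 3)*(36 + (-15 + 3)))*(-8) = (2*(-12)*(36 - 12))*(-8) = (2*(-12)*24)*(-8) = -576*(-8) = 4608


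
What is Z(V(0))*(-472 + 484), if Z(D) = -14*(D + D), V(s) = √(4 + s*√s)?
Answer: -672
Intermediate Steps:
V(s) = √(4 + s^(3/2))
Z(D) = -28*D
Z(V(0))*(-472 + 484) = (-28*√(4 + 0^(3/2)))*(-472 + 484) = -28*√(4 + 0)*12 = -28*√4*12 = -28*2*12 = -56*12 = -672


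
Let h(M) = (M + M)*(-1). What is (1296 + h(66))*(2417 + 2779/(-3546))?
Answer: 1662173182/591 ≈ 2.8125e+6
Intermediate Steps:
h(M) = -2*M (h(M) = (2*M)*(-1) = -2*M)
(1296 + h(66))*(2417 + 2779/(-3546)) = (1296 - 2*66)*(2417 + 2779/(-3546)) = (1296 - 132)*(2417 + 2779*(-1/3546)) = 1164*(2417 - 2779/3546) = 1164*(8567903/3546) = 1662173182/591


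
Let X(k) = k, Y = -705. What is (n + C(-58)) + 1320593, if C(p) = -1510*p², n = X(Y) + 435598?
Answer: -3324154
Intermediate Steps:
n = 434893 (n = -705 + 435598 = 434893)
(n + C(-58)) + 1320593 = (434893 - 1510*(-58)²) + 1320593 = (434893 - 1510*3364) + 1320593 = (434893 - 5079640) + 1320593 = -4644747 + 1320593 = -3324154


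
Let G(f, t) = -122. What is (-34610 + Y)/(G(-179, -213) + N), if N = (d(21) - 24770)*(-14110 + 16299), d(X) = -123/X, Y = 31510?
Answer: 21700/379641313 ≈ 5.7159e-5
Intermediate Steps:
N = -379640459/7 (N = (-123/21 - 24770)*(-14110 + 16299) = (-123*1/21 - 24770)*2189 = (-41/7 - 24770)*2189 = -173431/7*2189 = -379640459/7 ≈ -5.4234e+7)
(-34610 + Y)/(G(-179, -213) + N) = (-34610 + 31510)/(-122 - 379640459/7) = -3100/(-379641313/7) = -3100*(-7/379641313) = 21700/379641313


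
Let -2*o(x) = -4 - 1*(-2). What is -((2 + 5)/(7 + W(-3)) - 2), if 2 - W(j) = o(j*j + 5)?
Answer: 9/8 ≈ 1.1250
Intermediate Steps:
o(x) = 1 (o(x) = -(-4 - 1*(-2))/2 = -(-4 + 2)/2 = -½*(-2) = 1)
W(j) = 1 (W(j) = 2 - 1*1 = 2 - 1 = 1)
-((2 + 5)/(7 + W(-3)) - 2) = -((2 + 5)/(7 + 1) - 2) = -(7/8 - 2) = -1*(-9/8) = 9/8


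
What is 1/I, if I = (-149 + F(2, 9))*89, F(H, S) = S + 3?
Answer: -1/12193 ≈ -8.2014e-5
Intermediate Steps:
F(H, S) = 3 + S
I = -12193 (I = (-149 + (3 + 9))*89 = (-149 + 12)*89 = -137*89 = -12193)
1/I = 1/(-12193) = -1/12193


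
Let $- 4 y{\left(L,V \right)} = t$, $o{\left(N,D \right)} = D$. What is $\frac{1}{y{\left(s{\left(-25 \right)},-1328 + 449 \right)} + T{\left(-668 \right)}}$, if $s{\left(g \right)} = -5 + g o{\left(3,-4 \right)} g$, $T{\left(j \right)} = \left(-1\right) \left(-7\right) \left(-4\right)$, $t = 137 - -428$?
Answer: $- \frac{4}{677} \approx -0.0059084$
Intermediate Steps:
$t = 565$ ($t = 137 + 428 = 565$)
$T{\left(j \right)} = -28$ ($T{\left(j \right)} = 7 \left(-4\right) = -28$)
$s{\left(g \right)} = -5 - 4 g^{2}$ ($s{\left(g \right)} = -5 + g \left(-4\right) g = -5 + - 4 g g = -5 - 4 g^{2}$)
$y{\left(L,V \right)} = - \frac{565}{4}$ ($y{\left(L,V \right)} = \left(- \frac{1}{4}\right) 565 = - \frac{565}{4}$)
$\frac{1}{y{\left(s{\left(-25 \right)},-1328 + 449 \right)} + T{\left(-668 \right)}} = \frac{1}{- \frac{565}{4} - 28} = \frac{1}{- \frac{677}{4}} = - \frac{4}{677}$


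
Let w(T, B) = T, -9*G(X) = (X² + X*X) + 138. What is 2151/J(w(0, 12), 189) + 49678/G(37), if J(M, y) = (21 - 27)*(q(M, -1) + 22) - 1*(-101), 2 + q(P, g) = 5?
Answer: -14047137/70462 ≈ -199.36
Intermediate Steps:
q(P, g) = 3 (q(P, g) = -2 + 5 = 3)
G(X) = -46/3 - 2*X²/9 (G(X) = -((X² + X*X) + 138)/9 = -((X² + X²) + 138)/9 = -(2*X² + 138)/9 = -(138 + 2*X²)/9 = -46/3 - 2*X²/9)
J(M, y) = -49 (J(M, y) = (21 - 27)*(3 + 22) - 1*(-101) = -6*25 + 101 = -150 + 101 = -49)
2151/J(w(0, 12), 189) + 49678/G(37) = 2151/(-49) + 49678/(-46/3 - 2/9*37²) = 2151*(-1/49) + 49678/(-46/3 - 2/9*1369) = -2151/49 + 49678/(-46/3 - 2738/9) = -2151/49 + 49678/(-2876/9) = -2151/49 + 49678*(-9/2876) = -2151/49 - 223551/1438 = -14047137/70462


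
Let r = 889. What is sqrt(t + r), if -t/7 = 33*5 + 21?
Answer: I*sqrt(413) ≈ 20.322*I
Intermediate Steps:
t = -1302 (t = -7*(33*5 + 21) = -7*(165 + 21) = -7*186 = -1302)
sqrt(t + r) = sqrt(-1302 + 889) = sqrt(-413) = I*sqrt(413)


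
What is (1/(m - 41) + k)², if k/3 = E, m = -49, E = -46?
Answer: 154281241/8100 ≈ 19047.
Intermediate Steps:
k = -138 (k = 3*(-46) = -138)
(1/(m - 41) + k)² = (1/(-49 - 41) - 138)² = (1/(-90) - 138)² = (-1/90 - 138)² = (-12421/90)² = 154281241/8100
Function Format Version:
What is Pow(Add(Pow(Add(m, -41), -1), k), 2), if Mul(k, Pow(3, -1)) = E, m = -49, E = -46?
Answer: Rational(154281241, 8100) ≈ 19047.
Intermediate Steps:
k = -138 (k = Mul(3, -46) = -138)
Pow(Add(Pow(Add(m, -41), -1), k), 2) = Pow(Add(Pow(Add(-49, -41), -1), -138), 2) = Pow(Add(Pow(-90, -1), -138), 2) = Pow(Add(Rational(-1, 90), -138), 2) = Pow(Rational(-12421, 90), 2) = Rational(154281241, 8100)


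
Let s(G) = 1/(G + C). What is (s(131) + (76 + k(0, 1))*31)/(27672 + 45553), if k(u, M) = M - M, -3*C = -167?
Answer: 13063/406000 ≈ 0.032175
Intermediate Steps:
C = 167/3 (C = -⅓*(-167) = 167/3 ≈ 55.667)
k(u, M) = 0
s(G) = 1/(167/3 + G) (s(G) = 1/(G + 167/3) = 1/(167/3 + G))
(s(131) + (76 + k(0, 1))*31)/(27672 + 45553) = (3/(167 + 3*131) + (76 + 0)*31)/(27672 + 45553) = (3/(167 + 393) + 76*31)/73225 = (3/560 + 2356)*(1/73225) = (1319363/560)*(1/73225) = 13063/406000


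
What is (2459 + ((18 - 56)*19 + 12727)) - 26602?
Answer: -12138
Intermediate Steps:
(2459 + ((18 - 56)*19 + 12727)) - 26602 = (2459 + (-38*19 + 12727)) - 26602 = (2459 + (-722 + 12727)) - 26602 = (2459 + 12005) - 26602 = 14464 - 26602 = -12138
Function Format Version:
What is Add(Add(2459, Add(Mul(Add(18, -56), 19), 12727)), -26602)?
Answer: -12138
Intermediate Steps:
Add(Add(2459, Add(Mul(Add(18, -56), 19), 12727)), -26602) = Add(Add(2459, Add(Mul(-38, 19), 12727)), -26602) = Add(Add(2459, Add(-722, 12727)), -26602) = Add(Add(2459, 12005), -26602) = Add(14464, -26602) = -12138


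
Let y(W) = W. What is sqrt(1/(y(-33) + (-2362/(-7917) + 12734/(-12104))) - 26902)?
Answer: I*sqrt(70363436097389137166146)/1617264287 ≈ 164.02*I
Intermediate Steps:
sqrt(1/(y(-33) + (-2362/(-7917) + 12734/(-12104))) - 26902) = sqrt(1/(-33 + (-2362/(-7917) + 12734/(-12104))) - 26902) = sqrt(1/(-33 + (-2362*(-1/7917) + 12734*(-1/12104))) - 26902) = sqrt(1/(-33 + (2362/7917 - 6367/6052)) - 26902) = sqrt(1/(-33 - 36112715/47913684) - 26902) = sqrt(1/(-1617264287/47913684) - 26902) = sqrt(-47913684/1617264287 - 26902) = sqrt(-43507691762558/1617264287) = I*sqrt(70363436097389137166146)/1617264287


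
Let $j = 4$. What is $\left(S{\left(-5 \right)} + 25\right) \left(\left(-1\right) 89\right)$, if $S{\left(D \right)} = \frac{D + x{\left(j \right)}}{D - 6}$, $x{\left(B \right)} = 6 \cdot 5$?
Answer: $- \frac{22250}{11} \approx -2022.7$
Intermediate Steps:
$x{\left(B \right)} = 30$
$S{\left(D \right)} = \frac{30 + D}{-6 + D}$ ($S{\left(D \right)} = \frac{D + 30}{D - 6} = \frac{30 + D}{-6 + D}$)
$\left(S{\left(-5 \right)} + 25\right) \left(\left(-1\right) 89\right) = \left(\frac{30 - 5}{-6 - 5} + 25\right) \left(\left(-1\right) 89\right) = \left(\frac{1}{-11} \cdot 25 + 25\right) \left(-89\right) = \left(\left(- \frac{1}{11}\right) 25 + 25\right) \left(-89\right) = \left(- \frac{25}{11} + 25\right) \left(-89\right) = \frac{250}{11} \left(-89\right) = - \frac{22250}{11}$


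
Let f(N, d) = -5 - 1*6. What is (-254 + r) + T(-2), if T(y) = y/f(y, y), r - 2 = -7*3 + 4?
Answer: -2957/11 ≈ -268.82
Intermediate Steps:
f(N, d) = -11 (f(N, d) = -5 - 6 = -11)
r = -15 (r = 2 + (-7*3 + 4) = 2 + (-21 + 4) = 2 - 17 = -15)
T(y) = -y/11 (T(y) = y/(-11) = y*(-1/11) = -y/11)
(-254 + r) + T(-2) = (-254 - 15) - 1/11*(-2) = -269 + 2/11 = -2957/11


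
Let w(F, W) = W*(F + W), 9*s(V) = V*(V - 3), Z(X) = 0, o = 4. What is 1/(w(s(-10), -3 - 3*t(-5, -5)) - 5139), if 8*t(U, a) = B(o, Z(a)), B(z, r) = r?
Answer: -3/15520 ≈ -0.00019330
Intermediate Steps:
t(U, a) = 0 (t(U, a) = (1/8)*0 = 0)
s(V) = V*(-3 + V)/9 (s(V) = (V*(V - 3))/9 = (V*(-3 + V))/9 = V*(-3 + V)/9)
1/(w(s(-10), -3 - 3*t(-5, -5)) - 5139) = 1/((-3 - 3*0)*((1/9)*(-10)*(-3 - 10) + (-3 - 3*0)) - 5139) = 1/((-3 + 0)*((1/9)*(-10)*(-13) + (-3 + 0)) - 5139) = 1/(-3*(130/9 - 3) - 5139) = 1/(-3*103/9 - 5139) = 1/(-103/3 - 5139) = 1/(-15520/3) = -3/15520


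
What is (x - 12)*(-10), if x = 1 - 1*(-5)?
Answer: 60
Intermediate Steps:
x = 6 (x = 1 + 5 = 6)
(x - 12)*(-10) = (6 - 12)*(-10) = -6*(-10) = 60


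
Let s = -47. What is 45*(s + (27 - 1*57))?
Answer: -3465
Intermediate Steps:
45*(s + (27 - 1*57)) = 45*(-47 + (27 - 1*57)) = 45*(-47 + (27 - 57)) = 45*(-47 - 30) = 45*(-77) = -3465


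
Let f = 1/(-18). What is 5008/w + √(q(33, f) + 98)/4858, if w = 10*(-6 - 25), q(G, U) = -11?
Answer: -2504/155 + √87/4858 ≈ -16.153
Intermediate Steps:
f = -1/18 ≈ -0.055556
w = -310 (w = 10*(-31) = -310)
5008/w + √(q(33, f) + 98)/4858 = 5008/(-310) + √(-11 + 98)/4858 = 5008*(-1/310) + √87*(1/4858) = -2504/155 + √87/4858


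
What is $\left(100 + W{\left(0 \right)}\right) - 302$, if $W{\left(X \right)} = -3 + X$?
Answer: $-205$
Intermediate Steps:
$\left(100 + W{\left(0 \right)}\right) - 302 = \left(100 + \left(-3 + 0\right)\right) - 302 = \left(100 - 3\right) - 302 = 97 - 302 = -205$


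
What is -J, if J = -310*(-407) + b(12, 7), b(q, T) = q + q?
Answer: -126194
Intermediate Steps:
b(q, T) = 2*q
J = 126194 (J = -310*(-407) + 2*12 = 126170 + 24 = 126194)
-J = -1*126194 = -126194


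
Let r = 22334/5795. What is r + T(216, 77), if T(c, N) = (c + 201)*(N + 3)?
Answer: 193343534/5795 ≈ 33364.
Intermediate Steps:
T(c, N) = (3 + N)*(201 + c) (T(c, N) = (201 + c)*(3 + N) = (3 + N)*(201 + c))
r = 22334/5795 (r = 22334*(1/5795) = 22334/5795 ≈ 3.8540)
r + T(216, 77) = 22334/5795 + (603 + 3*216 + 201*77 + 77*216) = 22334/5795 + (603 + 648 + 15477 + 16632) = 22334/5795 + 33360 = 193343534/5795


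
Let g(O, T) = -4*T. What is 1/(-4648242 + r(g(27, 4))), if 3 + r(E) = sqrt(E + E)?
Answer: -4648245/21606181580057 - 4*I*sqrt(2)/21606181580057 ≈ -2.1514e-7 - 2.6182e-13*I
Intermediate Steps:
r(E) = -3 + sqrt(2)*sqrt(E) (r(E) = -3 + sqrt(E + E) = -3 + sqrt(2*E) = -3 + sqrt(2)*sqrt(E))
1/(-4648242 + r(g(27, 4))) = 1/(-4648242 + (-3 + sqrt(2)*sqrt(-4*4))) = 1/(-4648242 + (-3 + sqrt(2)*sqrt(-16))) = 1/(-4648242 + (-3 + sqrt(2)*(4*I))) = 1/(-4648242 + (-3 + 4*I*sqrt(2))) = 1/(-4648245 + 4*I*sqrt(2))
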